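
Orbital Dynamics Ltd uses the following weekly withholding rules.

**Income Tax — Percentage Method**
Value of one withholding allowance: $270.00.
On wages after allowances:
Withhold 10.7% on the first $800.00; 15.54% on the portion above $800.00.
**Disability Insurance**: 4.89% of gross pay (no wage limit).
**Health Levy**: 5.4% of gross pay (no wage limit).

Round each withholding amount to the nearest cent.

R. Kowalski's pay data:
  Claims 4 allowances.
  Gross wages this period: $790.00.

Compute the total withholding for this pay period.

Income Tax: taxable = $790.00 − 4×$270.00 = $-290.00
  Taxable ≤ 0 → $0.00
Disability Insurance: 4.89% × $790.00 = $38.63
Health Levy: 5.4% × $790.00 = $42.66
Total: $0.00 + $38.63 + $42.66 = $81.29

$81.29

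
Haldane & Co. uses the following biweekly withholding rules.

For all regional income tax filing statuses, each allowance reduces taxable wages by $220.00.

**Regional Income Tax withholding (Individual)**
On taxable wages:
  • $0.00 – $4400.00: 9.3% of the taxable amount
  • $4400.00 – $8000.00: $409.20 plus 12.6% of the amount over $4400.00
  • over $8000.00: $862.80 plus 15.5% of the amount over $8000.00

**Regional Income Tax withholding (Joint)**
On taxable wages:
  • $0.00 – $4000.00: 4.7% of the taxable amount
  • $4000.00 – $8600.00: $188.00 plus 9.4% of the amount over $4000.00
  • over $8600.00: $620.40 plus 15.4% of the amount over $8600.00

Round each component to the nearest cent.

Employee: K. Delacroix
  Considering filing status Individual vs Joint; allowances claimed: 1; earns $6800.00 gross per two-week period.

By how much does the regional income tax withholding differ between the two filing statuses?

$253.36

Regional Income Tax (Individual): taxable = $6800.00 − 1×$220.00 = $6580.00
  $409.20 + 12.6% × ($6580.00 − $4400.00) = $409.20 + 12.6% × $2180.00 = $683.88
Regional Income Tax (Joint): taxable = $6800.00 − 1×$220.00 = $6580.00
  $188.00 + 9.4% × ($6580.00 − $4000.00) = $188.00 + 9.4% × $2580.00 = $430.52
Difference: |$683.88 − $430.52| = $253.36 (higher under Individual)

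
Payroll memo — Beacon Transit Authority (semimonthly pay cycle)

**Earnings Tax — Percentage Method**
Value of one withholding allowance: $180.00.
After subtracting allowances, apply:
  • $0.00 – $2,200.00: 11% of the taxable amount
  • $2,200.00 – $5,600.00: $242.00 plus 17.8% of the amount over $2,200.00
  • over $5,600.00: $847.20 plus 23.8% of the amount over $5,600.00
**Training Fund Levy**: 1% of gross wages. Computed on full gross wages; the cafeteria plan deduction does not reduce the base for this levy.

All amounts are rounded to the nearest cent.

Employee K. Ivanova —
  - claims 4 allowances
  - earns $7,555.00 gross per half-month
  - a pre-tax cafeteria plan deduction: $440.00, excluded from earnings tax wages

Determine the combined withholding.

$1,111.96

Earnings Tax: taxable = $7,555.00 − $440.00 − 4×$180.00 = $6,395.00
  $847.20 + 23.8% × ($6,395.00 − $5,600.00) = $847.20 + 23.8% × $795.00 = $1,036.41
Training Fund Levy: 1% × $7,555.00 = $75.55
Total: $1,036.41 + $75.55 = $1,111.96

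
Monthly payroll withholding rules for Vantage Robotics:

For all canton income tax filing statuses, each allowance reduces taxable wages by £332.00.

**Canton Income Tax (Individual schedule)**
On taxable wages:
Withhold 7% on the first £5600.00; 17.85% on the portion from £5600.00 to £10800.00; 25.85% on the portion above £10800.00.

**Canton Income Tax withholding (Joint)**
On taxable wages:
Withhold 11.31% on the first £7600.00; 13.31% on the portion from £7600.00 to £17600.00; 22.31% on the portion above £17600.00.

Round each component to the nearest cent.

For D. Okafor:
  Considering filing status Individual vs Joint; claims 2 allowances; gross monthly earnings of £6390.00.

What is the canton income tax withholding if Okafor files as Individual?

Canton Income Tax (Individual): taxable = £6390.00 − 2×£332.00 = £5726.00
  £392.00 + 17.85% × (£5726.00 − £5600.00) = £392.00 + 17.85% × £126.00 = £414.49

£414.49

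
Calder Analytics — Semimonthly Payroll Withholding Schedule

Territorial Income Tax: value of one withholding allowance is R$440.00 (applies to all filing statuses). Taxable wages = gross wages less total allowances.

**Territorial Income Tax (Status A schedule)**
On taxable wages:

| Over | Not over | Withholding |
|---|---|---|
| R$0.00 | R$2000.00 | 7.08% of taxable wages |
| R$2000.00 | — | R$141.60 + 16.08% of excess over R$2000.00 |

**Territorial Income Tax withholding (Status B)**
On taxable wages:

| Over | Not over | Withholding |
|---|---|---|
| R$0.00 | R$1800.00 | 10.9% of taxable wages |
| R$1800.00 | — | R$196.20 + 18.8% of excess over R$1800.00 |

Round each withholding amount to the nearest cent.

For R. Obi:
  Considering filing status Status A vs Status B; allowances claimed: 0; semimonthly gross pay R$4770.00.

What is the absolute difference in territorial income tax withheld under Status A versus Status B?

R$167.54

Territorial Income Tax (Status A): taxable = R$4770.00
  R$141.60 + 16.08% × (R$4770.00 − R$2000.00) = R$141.60 + 16.08% × R$2770.00 = R$587.02
Territorial Income Tax (Status B): taxable = R$4770.00
  R$196.20 + 18.8% × (R$4770.00 − R$1800.00) = R$196.20 + 18.8% × R$2970.00 = R$754.56
Difference: |R$587.02 − R$754.56| = R$167.54 (higher under Status B)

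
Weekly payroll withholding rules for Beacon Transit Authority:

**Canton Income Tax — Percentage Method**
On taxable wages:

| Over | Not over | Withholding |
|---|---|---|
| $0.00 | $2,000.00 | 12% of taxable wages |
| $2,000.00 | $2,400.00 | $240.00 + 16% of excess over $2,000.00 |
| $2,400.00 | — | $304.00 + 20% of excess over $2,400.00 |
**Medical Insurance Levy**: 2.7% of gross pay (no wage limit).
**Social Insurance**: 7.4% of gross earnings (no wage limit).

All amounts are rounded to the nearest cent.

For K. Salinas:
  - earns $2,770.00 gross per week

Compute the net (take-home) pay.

Canton Income Tax: taxable = $2,770.00
  $304.00 + 20% × ($2,770.00 − $2,400.00) = $304.00 + 20% × $370.00 = $378.00
Medical Insurance Levy: 2.7% × $2,770.00 = $74.79
Social Insurance: 7.4% × $2,770.00 = $204.98
Total withheld: $378.00 + $74.79 + $204.98 = $657.77
Net pay: $2,770.00 − $657.77 = $2,112.23

$2,112.23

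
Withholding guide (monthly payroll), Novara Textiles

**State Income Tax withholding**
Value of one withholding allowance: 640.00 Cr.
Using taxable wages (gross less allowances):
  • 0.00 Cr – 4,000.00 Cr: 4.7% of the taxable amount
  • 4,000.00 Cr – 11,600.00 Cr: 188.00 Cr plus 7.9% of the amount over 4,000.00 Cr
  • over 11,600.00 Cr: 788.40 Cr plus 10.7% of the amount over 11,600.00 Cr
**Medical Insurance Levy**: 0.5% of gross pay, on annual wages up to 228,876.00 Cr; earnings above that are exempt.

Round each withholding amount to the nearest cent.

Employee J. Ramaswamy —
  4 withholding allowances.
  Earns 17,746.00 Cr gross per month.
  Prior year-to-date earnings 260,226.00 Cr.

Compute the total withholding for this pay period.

State Income Tax: taxable = 17,746.00 Cr − 4×640.00 Cr = 15,186.00 Cr
  788.40 Cr + 10.7% × (15,186.00 Cr − 11,600.00 Cr) = 788.40 Cr + 10.7% × 3,586.00 Cr = 1,172.10 Cr
Medical Insurance Levy: YTD 260,226.00 Cr ≥ cap 228,876.00 Cr → 0.00 Cr
Total: 1,172.10 Cr + 0.00 Cr = 1,172.10 Cr

1,172.10 Cr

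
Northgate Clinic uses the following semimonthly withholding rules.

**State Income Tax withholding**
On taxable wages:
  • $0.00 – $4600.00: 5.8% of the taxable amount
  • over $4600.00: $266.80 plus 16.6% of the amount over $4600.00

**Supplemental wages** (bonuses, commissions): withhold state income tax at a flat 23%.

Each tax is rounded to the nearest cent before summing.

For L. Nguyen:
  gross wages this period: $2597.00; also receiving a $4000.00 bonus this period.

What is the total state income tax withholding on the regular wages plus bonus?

$1070.63

State Income Tax: taxable = $2597.00
  5.8% × $2597.00 = $150.63
Supplemental (23% flat on bonus): 23% × $4000.00 = $920.00
Total state income tax: $150.63 + $920.00 = $1070.63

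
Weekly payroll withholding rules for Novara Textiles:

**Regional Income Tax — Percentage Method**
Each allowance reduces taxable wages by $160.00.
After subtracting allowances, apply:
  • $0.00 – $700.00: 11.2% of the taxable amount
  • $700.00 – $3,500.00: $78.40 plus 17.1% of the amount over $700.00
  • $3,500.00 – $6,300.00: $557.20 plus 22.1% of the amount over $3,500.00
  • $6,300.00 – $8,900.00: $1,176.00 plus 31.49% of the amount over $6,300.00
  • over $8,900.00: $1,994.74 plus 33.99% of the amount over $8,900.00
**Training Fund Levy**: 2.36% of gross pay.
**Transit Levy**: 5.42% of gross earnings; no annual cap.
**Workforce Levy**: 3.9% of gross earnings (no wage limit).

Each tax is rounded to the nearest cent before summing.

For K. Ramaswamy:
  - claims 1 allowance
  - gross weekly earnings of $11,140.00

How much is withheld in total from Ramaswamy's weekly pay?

$4,002.88

Regional Income Tax: taxable = $11,140.00 − 1×$160.00 = $10,980.00
  $1,994.74 + 33.99% × ($10,980.00 − $8,900.00) = $1,994.74 + 33.99% × $2,080.00 = $2,701.73
Training Fund Levy: 2.36% × $11,140.00 = $262.90
Transit Levy: 5.42% × $11,140.00 = $603.79
Workforce Levy: 3.9% × $11,140.00 = $434.46
Total: $2,701.73 + $262.90 + $603.79 + $434.46 = $4,002.88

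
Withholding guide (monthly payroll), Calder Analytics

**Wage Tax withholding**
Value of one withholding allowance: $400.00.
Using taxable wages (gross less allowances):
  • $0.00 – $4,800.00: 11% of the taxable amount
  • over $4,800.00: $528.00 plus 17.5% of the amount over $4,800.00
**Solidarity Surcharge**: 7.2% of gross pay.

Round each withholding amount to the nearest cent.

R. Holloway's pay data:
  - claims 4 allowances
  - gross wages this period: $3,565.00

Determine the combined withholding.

Wage Tax: taxable = $3,565.00 − 4×$400.00 = $1,965.00
  11% × $1,965.00 = $216.15
Solidarity Surcharge: 7.2% × $3,565.00 = $256.68
Total: $216.15 + $256.68 = $472.83

$472.83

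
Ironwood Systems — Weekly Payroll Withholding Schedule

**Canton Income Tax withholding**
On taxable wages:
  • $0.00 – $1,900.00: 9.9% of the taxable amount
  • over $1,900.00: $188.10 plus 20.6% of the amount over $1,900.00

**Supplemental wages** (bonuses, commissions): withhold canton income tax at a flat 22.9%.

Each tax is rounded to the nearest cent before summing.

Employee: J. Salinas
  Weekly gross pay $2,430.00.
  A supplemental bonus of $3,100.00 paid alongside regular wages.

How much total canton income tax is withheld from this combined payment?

Canton Income Tax: taxable = $2,430.00
  $188.10 + 20.6% × ($2,430.00 − $1,900.00) = $188.10 + 20.6% × $530.00 = $297.28
Supplemental (22.9% flat on bonus): 22.9% × $3,100.00 = $709.90
Total canton income tax: $297.28 + $709.90 = $1,007.18

$1,007.18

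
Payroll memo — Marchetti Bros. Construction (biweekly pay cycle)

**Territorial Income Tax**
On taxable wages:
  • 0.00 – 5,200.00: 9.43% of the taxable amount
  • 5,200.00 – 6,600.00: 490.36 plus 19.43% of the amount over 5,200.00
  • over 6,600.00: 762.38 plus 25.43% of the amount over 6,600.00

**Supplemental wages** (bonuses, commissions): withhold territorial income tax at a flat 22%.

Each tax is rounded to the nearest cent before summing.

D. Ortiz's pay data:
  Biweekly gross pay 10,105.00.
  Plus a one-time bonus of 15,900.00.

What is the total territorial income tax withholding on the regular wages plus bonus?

Territorial Income Tax: taxable = 10,105.00
  762.38 + 25.43% × (10,105.00 − 6,600.00) = 762.38 + 25.43% × 3,505.00 = 1,653.70
Supplemental (22% flat on bonus): 22% × 15,900.00 = 3,498.00
Total territorial income tax: 1,653.70 + 3,498.00 = 5,151.70

5,151.70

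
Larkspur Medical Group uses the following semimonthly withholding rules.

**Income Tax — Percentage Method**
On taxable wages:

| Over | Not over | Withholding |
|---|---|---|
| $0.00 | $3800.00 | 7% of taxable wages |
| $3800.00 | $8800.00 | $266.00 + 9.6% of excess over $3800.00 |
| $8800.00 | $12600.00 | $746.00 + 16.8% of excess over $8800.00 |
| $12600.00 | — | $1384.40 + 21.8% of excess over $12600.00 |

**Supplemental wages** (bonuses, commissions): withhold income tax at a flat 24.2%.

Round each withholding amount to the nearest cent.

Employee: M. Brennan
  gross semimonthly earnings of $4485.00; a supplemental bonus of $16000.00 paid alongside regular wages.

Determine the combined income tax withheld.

$4203.76

Income Tax: taxable = $4485.00
  $266.00 + 9.6% × ($4485.00 − $3800.00) = $266.00 + 9.6% × $685.00 = $331.76
Supplemental (24.2% flat on bonus): 24.2% × $16000.00 = $3872.00
Total income tax: $331.76 + $3872.00 = $4203.76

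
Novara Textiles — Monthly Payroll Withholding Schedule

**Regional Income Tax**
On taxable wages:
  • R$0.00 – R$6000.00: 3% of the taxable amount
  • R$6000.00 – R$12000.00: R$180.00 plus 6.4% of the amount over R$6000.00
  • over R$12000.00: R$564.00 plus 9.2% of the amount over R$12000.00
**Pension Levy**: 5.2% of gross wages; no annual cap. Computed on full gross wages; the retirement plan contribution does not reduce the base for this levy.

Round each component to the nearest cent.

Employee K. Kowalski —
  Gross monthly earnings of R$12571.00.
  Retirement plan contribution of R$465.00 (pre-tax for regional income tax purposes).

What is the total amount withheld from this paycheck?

Regional Income Tax: taxable = R$12571.00 − R$465.00 = R$12106.00
  R$564.00 + 9.2% × (R$12106.00 − R$12000.00) = R$564.00 + 9.2% × R$106.00 = R$573.75
Pension Levy: 5.2% × R$12571.00 = R$653.69
Total: R$573.75 + R$653.69 = R$1227.44

R$1227.44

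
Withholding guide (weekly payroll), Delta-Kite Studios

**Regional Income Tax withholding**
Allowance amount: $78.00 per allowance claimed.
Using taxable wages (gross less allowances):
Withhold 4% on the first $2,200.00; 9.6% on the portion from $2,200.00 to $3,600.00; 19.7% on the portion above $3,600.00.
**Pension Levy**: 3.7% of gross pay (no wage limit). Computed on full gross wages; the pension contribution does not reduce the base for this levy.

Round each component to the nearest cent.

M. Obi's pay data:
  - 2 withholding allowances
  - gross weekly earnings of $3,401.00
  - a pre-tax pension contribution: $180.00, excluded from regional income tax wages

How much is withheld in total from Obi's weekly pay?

$296.88

Regional Income Tax: taxable = $3,401.00 − $180.00 − 2×$78.00 = $3,065.00
  $88.00 + 9.6% × ($3,065.00 − $2,200.00) = $88.00 + 9.6% × $865.00 = $171.04
Pension Levy: 3.7% × $3,401.00 = $125.84
Total: $171.04 + $125.84 = $296.88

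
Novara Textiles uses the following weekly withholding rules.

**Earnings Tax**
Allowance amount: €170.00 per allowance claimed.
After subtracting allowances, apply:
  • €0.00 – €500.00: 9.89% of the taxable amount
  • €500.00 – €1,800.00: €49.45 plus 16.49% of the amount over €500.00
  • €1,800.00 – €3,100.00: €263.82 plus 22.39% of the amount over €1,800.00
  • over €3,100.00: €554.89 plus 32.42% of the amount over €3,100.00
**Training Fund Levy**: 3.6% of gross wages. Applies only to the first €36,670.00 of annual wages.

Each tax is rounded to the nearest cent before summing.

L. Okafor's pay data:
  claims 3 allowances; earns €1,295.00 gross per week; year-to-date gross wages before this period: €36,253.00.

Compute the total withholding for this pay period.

€111.46

Earnings Tax: taxable = €1,295.00 − 3×€170.00 = €785.00
  €49.45 + 16.49% × (€785.00 − €500.00) = €49.45 + 16.49% × €285.00 = €96.45
Training Fund Levy: cap €36,670.00 − YTD €36,253.00 = €417.00 subject; 3.6% × €417.00 = €15.01
Total: €96.45 + €15.01 = €111.46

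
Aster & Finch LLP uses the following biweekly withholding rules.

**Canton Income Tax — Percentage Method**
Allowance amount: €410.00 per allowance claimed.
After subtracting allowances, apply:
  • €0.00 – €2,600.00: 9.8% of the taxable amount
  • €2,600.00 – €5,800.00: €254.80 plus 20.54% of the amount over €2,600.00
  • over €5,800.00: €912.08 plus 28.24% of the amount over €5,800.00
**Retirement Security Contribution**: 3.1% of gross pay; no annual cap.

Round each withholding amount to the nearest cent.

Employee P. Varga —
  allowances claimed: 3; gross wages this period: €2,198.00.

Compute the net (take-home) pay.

Canton Income Tax: taxable = €2,198.00 − 3×€410.00 = €968.00
  9.8% × €968.00 = €94.86
Retirement Security Contribution: 3.1% × €2,198.00 = €68.14
Total withheld: €94.86 + €68.14 = €163.00
Net pay: €2,198.00 − €163.00 = €2,035.00

€2,035.00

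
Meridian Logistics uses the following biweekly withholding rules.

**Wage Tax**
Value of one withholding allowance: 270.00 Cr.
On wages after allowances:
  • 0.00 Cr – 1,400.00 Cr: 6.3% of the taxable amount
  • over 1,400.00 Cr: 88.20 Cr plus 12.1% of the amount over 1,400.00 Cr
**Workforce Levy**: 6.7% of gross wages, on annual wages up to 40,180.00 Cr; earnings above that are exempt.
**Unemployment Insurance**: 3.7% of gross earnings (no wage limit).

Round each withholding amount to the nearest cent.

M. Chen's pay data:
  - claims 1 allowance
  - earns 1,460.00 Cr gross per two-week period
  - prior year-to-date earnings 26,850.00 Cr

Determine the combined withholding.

226.81 Cr

Wage Tax: taxable = 1,460.00 Cr − 1×270.00 Cr = 1,190.00 Cr
  6.3% × 1,190.00 Cr = 74.97 Cr
Workforce Levy: 6.7% × 1,460.00 Cr = 97.82 Cr
Unemployment Insurance: 3.7% × 1,460.00 Cr = 54.02 Cr
Total: 74.97 Cr + 97.82 Cr + 54.02 Cr = 226.81 Cr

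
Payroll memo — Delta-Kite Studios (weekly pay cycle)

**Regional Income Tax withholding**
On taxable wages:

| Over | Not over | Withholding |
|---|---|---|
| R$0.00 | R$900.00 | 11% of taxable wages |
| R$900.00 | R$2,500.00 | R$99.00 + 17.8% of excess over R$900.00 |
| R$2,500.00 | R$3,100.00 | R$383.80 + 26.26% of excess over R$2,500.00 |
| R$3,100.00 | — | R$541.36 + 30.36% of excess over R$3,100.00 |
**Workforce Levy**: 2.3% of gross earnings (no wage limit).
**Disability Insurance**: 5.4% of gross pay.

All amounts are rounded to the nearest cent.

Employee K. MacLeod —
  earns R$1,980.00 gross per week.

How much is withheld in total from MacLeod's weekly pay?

R$443.70

Regional Income Tax: taxable = R$1,980.00
  R$99.00 + 17.8% × (R$1,980.00 − R$900.00) = R$99.00 + 17.8% × R$1,080.00 = R$291.24
Workforce Levy: 2.3% × R$1,980.00 = R$45.54
Disability Insurance: 5.4% × R$1,980.00 = R$106.92
Total: R$291.24 + R$45.54 + R$106.92 = R$443.70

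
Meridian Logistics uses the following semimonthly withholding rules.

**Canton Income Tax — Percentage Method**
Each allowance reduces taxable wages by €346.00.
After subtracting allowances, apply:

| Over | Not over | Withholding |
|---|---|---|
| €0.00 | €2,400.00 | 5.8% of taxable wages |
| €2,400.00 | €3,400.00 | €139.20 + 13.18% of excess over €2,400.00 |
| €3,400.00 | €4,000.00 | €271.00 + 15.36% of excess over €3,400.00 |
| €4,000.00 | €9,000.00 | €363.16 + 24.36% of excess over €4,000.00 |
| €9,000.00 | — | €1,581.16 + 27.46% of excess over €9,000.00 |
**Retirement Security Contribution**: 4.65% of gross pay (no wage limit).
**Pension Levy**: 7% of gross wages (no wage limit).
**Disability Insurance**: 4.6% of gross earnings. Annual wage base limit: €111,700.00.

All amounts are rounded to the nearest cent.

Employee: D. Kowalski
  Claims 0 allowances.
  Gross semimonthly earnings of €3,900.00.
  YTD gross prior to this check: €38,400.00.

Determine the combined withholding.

€981.55

Canton Income Tax: taxable = €3,900.00
  €271.00 + 15.36% × (€3,900.00 − €3,400.00) = €271.00 + 15.36% × €500.00 = €347.80
Retirement Security Contribution: 4.65% × €3,900.00 = €181.35
Pension Levy: 7% × €3,900.00 = €273.00
Disability Insurance: 4.6% × €3,900.00 = €179.40
Total: €347.80 + €181.35 + €273.00 + €179.40 = €981.55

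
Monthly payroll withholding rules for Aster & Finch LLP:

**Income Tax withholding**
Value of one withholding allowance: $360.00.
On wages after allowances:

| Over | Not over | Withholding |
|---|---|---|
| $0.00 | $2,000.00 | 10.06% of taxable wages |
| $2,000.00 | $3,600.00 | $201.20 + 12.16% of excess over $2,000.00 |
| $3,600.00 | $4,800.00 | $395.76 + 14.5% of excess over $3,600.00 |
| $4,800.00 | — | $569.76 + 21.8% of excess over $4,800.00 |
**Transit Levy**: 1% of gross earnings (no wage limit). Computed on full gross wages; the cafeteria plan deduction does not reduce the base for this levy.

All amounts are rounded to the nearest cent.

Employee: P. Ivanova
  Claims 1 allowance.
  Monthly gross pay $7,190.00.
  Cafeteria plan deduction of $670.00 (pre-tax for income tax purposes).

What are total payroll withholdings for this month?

Income Tax: taxable = $7,190.00 − $670.00 − 1×$360.00 = $6,160.00
  $569.76 + 21.8% × ($6,160.00 − $4,800.00) = $569.76 + 21.8% × $1,360.00 = $866.24
Transit Levy: 1% × $7,190.00 = $71.90
Total: $866.24 + $71.90 = $938.14

$938.14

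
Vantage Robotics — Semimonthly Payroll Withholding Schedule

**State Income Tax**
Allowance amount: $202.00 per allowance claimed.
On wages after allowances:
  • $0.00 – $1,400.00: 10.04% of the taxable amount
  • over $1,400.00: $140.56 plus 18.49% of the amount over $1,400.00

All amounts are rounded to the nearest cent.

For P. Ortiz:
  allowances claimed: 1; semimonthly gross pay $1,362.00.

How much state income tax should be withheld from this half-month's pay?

$116.46

State Income Tax: taxable = $1,362.00 − 1×$202.00 = $1,160.00
  10.04% × $1,160.00 = $116.46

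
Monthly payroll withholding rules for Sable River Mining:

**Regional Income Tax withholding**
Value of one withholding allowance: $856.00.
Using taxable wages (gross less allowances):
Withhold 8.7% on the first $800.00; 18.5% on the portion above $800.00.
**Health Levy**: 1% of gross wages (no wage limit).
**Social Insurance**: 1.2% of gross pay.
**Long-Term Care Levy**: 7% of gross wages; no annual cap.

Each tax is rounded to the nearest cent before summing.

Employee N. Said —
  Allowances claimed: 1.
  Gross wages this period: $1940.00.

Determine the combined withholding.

$300.62

Regional Income Tax: taxable = $1940.00 − 1×$856.00 = $1084.00
  $69.60 + 18.5% × ($1084.00 − $800.00) = $69.60 + 18.5% × $284.00 = $122.14
Health Levy: 1% × $1940.00 = $19.40
Social Insurance: 1.2% × $1940.00 = $23.28
Long-Term Care Levy: 7% × $1940.00 = $135.80
Total: $122.14 + $19.40 + $23.28 + $135.80 = $300.62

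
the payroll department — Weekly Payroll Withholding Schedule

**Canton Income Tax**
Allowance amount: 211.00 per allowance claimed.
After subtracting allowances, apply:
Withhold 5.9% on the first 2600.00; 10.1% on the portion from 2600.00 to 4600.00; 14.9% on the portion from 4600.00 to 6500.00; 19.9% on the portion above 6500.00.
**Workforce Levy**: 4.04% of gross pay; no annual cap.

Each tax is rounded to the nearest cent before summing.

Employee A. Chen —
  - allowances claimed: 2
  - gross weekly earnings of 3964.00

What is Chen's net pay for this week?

3555.31

Canton Income Tax: taxable = 3964.00 − 2×211.00 = 3542.00
  153.40 + 10.1% × (3542.00 − 2600.00) = 153.40 + 10.1% × 942.00 = 248.54
Workforce Levy: 4.04% × 3964.00 = 160.15
Total withheld: 248.54 + 160.15 = 408.69
Net pay: 3964.00 − 408.69 = 3555.31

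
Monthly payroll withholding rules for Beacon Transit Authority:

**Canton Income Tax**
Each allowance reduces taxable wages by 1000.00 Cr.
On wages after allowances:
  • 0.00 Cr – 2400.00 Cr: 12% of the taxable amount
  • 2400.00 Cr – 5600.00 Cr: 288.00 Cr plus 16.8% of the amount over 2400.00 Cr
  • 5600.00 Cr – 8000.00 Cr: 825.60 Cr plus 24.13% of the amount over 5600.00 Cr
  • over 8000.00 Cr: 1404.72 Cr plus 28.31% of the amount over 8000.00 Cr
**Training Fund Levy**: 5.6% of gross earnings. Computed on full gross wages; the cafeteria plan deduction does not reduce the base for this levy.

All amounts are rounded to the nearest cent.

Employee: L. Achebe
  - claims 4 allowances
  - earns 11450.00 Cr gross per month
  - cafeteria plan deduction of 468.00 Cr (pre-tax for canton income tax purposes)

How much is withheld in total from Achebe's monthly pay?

1800.28 Cr

Canton Income Tax: taxable = 11450.00 Cr − 468.00 Cr − 4×1000.00 Cr = 6982.00 Cr
  825.60 Cr + 24.13% × (6982.00 Cr − 5600.00 Cr) = 825.60 Cr + 24.13% × 1382.00 Cr = 1159.08 Cr
Training Fund Levy: 5.6% × 11450.00 Cr = 641.20 Cr
Total: 1159.08 Cr + 641.20 Cr = 1800.28 Cr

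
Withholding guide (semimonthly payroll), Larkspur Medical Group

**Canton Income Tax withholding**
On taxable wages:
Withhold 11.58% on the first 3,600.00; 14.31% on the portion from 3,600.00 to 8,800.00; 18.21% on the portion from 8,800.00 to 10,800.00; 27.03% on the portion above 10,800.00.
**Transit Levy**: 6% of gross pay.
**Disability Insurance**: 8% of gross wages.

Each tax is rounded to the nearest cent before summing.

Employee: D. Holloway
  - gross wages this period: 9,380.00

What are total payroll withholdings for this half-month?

Canton Income Tax: taxable = 9,380.00
  1,161.00 + 18.21% × (9,380.00 − 8,800.00) = 1,161.00 + 18.21% × 580.00 = 1,266.62
Transit Levy: 6% × 9,380.00 = 562.80
Disability Insurance: 8% × 9,380.00 = 750.40
Total: 1,266.62 + 562.80 + 750.40 = 2,579.82

2,579.82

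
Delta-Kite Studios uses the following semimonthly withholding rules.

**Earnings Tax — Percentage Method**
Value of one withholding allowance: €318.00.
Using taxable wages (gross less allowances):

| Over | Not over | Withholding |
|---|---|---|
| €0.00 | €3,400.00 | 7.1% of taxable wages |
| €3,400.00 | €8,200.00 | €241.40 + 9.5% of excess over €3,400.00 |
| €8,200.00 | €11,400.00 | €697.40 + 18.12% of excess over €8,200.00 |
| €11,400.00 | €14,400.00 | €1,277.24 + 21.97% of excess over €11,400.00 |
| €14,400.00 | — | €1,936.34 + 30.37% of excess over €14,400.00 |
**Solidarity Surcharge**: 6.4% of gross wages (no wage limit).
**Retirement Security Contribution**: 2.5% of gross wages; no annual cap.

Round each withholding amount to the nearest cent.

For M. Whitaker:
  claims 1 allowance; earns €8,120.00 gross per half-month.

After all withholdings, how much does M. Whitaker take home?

€6,737.73

Earnings Tax: taxable = €8,120.00 − 1×€318.00 = €7,802.00
  €241.40 + 9.5% × (€7,802.00 − €3,400.00) = €241.40 + 9.5% × €4,402.00 = €659.59
Solidarity Surcharge: 6.4% × €8,120.00 = €519.68
Retirement Security Contribution: 2.5% × €8,120.00 = €203.00
Total withheld: €659.59 + €519.68 + €203.00 = €1,382.27
Net pay: €8,120.00 − €1,382.27 = €6,737.73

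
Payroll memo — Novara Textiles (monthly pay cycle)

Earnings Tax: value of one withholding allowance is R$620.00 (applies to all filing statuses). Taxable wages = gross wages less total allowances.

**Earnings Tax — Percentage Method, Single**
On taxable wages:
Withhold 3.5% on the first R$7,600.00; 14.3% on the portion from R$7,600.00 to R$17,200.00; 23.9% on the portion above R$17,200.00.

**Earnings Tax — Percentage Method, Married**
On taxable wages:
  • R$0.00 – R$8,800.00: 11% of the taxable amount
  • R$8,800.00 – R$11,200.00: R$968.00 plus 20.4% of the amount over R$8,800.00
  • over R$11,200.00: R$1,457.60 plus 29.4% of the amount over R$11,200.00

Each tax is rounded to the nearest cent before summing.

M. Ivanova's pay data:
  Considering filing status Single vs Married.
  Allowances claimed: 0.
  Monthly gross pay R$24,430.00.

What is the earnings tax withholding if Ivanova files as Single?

R$3,366.77

Earnings Tax (Single): taxable = R$24,430.00
  R$1,638.80 + 23.9% × (R$24,430.00 − R$17,200.00) = R$1,638.80 + 23.9% × R$7,230.00 = R$3,366.77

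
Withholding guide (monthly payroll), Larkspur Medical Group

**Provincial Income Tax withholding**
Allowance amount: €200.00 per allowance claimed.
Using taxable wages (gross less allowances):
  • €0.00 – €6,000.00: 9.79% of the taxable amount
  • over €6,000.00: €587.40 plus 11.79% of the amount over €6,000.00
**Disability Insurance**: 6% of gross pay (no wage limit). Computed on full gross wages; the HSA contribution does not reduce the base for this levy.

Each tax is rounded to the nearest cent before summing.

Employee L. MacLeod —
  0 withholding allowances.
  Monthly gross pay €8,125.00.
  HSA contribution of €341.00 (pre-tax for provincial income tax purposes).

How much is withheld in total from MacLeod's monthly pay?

Provincial Income Tax: taxable = €8,125.00 − €341.00 = €7,784.00
  €587.40 + 11.79% × (€7,784.00 − €6,000.00) = €587.40 + 11.79% × €1,784.00 = €797.73
Disability Insurance: 6% × €8,125.00 = €487.50
Total: €797.73 + €487.50 = €1,285.23

€1,285.23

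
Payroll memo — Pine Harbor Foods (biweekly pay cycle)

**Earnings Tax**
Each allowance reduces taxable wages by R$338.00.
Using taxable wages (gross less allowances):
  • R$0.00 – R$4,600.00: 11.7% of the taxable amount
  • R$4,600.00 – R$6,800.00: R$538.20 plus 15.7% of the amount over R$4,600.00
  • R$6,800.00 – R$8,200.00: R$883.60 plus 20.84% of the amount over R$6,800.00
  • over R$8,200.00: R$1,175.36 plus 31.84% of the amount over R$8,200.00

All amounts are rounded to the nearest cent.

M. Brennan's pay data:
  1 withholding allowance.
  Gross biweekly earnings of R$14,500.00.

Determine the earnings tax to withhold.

Earnings Tax: taxable = R$14,500.00 − 1×R$338.00 = R$14,162.00
  R$1,175.36 + 31.84% × (R$14,162.00 − R$8,200.00) = R$1,175.36 + 31.84% × R$5,962.00 = R$3,073.66

R$3,073.66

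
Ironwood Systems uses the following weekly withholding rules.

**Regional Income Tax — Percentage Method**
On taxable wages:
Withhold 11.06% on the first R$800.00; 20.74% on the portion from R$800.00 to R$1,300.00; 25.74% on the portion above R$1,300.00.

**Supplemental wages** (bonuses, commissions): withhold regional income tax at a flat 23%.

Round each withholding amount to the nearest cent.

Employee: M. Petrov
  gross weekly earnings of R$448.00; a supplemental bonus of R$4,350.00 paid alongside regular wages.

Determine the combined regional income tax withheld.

Regional Income Tax: taxable = R$448.00
  11.06% × R$448.00 = R$49.55
Supplemental (23% flat on bonus): 23% × R$4,350.00 = R$1,000.50
Total regional income tax: R$49.55 + R$1,000.50 = R$1,050.05

R$1,050.05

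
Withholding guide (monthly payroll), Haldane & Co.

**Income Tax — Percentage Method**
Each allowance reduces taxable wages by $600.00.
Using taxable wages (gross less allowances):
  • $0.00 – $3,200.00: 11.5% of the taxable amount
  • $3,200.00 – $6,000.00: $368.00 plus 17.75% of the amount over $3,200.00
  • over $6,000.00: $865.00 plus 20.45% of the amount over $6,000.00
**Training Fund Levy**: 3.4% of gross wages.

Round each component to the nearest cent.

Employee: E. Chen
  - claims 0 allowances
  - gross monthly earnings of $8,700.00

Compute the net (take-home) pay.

$6,987.05

Income Tax: taxable = $8,700.00
  $865.00 + 20.45% × ($8,700.00 − $6,000.00) = $865.00 + 20.45% × $2,700.00 = $1,417.15
Training Fund Levy: 3.4% × $8,700.00 = $295.80
Total withheld: $1,417.15 + $295.80 = $1,712.95
Net pay: $8,700.00 − $1,712.95 = $6,987.05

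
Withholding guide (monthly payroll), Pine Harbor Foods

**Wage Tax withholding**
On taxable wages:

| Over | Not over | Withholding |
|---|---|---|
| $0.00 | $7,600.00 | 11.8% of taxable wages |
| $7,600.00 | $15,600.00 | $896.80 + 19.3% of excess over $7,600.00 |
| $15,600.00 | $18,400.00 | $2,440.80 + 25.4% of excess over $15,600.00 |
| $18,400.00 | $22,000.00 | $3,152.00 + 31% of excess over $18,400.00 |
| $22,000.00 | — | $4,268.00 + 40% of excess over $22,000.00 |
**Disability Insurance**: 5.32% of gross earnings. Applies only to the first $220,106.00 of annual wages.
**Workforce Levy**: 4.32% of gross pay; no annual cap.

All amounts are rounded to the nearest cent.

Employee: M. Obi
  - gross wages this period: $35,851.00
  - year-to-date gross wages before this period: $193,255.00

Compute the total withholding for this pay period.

Wage Tax: taxable = $35,851.00
  $4,268.00 + 40% × ($35,851.00 − $22,000.00) = $4,268.00 + 40% × $13,851.00 = $9,808.40
Disability Insurance: cap $220,106.00 − YTD $193,255.00 = $26,851.00 subject; 5.32% × $26,851.00 = $1,428.47
Workforce Levy: 4.32% × $35,851.00 = $1,548.76
Total: $9,808.40 + $1,428.47 + $1,548.76 = $12,785.63

$12,785.63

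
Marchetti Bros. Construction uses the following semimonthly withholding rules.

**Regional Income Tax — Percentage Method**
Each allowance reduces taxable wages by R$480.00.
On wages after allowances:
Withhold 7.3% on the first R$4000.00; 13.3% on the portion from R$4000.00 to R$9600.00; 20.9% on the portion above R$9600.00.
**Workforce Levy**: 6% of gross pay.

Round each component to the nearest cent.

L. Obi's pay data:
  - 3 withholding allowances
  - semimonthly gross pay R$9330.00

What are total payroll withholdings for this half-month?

Regional Income Tax: taxable = R$9330.00 − 3×R$480.00 = R$7890.00
  R$292.00 + 13.3% × (R$7890.00 − R$4000.00) = R$292.00 + 13.3% × R$3890.00 = R$809.37
Workforce Levy: 6% × R$9330.00 = R$559.80
Total: R$809.37 + R$559.80 = R$1369.17

R$1369.17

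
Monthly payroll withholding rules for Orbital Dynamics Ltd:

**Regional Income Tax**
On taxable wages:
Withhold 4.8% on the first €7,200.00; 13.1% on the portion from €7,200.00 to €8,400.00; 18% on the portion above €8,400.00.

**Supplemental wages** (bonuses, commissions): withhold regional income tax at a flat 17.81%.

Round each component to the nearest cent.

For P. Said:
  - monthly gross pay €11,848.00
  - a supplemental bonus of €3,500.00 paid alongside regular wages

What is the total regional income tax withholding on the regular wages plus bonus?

Regional Income Tax: taxable = €11,848.00
  €502.80 + 18% × (€11,848.00 − €8,400.00) = €502.80 + 18% × €3,448.00 = €1,123.44
Supplemental (17.81% flat on bonus): 17.81% × €3,500.00 = €623.35
Total regional income tax: €1,123.44 + €623.35 = €1,746.79

€1,746.79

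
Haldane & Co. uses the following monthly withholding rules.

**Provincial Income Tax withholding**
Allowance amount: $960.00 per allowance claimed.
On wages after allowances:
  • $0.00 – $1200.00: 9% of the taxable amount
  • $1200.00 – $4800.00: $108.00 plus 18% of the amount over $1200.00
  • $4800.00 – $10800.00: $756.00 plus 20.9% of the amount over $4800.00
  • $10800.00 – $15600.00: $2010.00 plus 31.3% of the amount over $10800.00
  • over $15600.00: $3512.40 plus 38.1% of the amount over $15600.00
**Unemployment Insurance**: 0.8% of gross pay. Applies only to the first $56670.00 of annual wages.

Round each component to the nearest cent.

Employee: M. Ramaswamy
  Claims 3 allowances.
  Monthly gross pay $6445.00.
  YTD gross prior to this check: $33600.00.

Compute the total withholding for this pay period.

Provincial Income Tax: taxable = $6445.00 − 3×$960.00 = $3565.00
  $108.00 + 18% × ($3565.00 − $1200.00) = $108.00 + 18% × $2365.00 = $533.70
Unemployment Insurance: 0.8% × $6445.00 = $51.56
Total: $533.70 + $51.56 = $585.26

$585.26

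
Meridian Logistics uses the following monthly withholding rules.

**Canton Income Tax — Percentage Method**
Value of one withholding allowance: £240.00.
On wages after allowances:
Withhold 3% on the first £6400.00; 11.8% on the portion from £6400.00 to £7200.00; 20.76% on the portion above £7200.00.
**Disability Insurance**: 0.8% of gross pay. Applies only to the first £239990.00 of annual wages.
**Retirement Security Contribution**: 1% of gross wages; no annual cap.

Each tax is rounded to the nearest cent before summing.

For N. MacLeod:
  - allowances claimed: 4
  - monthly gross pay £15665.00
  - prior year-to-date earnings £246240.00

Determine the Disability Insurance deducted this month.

Disability Insurance: YTD £246240.00 ≥ cap £239990.00 → £0.00

£0.00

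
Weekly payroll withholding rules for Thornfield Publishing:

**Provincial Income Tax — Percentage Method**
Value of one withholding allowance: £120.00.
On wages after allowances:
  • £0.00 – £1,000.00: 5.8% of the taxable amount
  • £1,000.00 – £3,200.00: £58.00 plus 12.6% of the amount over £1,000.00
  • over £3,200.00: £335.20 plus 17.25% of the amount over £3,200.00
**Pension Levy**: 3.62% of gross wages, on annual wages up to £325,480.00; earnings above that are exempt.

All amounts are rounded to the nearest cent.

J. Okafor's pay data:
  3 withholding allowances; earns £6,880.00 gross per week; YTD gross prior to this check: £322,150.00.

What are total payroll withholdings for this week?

Provincial Income Tax: taxable = £6,880.00 − 3×£120.00 = £6,520.00
  £335.20 + 17.25% × (£6,520.00 − £3,200.00) = £335.20 + 17.25% × £3,320.00 = £907.90
Pension Levy: cap £325,480.00 − YTD £322,150.00 = £3,330.00 subject; 3.62% × £3,330.00 = £120.55
Total: £907.90 + £120.55 = £1,028.45

£1,028.45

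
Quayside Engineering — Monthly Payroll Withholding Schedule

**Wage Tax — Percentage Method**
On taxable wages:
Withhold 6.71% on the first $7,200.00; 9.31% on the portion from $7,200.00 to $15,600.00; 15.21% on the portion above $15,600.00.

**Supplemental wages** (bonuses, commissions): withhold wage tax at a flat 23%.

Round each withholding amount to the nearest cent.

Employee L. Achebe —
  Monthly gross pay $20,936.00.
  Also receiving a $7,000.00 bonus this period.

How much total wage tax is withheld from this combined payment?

$3,686.77

Wage Tax: taxable = $20,936.00
  $1,265.16 + 15.21% × ($20,936.00 − $15,600.00) = $1,265.16 + 15.21% × $5,336.00 = $2,076.77
Supplemental (23% flat on bonus): 23% × $7,000.00 = $1,610.00
Total wage tax: $2,076.77 + $1,610.00 = $3,686.77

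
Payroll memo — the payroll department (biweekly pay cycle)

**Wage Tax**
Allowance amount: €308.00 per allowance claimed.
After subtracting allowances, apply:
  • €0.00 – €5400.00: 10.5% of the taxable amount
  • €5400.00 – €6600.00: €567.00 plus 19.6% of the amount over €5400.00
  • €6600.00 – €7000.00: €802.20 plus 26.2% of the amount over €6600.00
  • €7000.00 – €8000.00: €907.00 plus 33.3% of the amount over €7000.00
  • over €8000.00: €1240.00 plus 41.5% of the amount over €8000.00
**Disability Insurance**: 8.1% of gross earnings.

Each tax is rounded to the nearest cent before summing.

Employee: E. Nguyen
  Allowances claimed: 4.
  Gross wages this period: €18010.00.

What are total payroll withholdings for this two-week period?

Wage Tax: taxable = €18010.00 − 4×€308.00 = €16778.00
  €1240.00 + 41.5% × (€16778.00 − €8000.00) = €1240.00 + 41.5% × €8778.00 = €4882.87
Disability Insurance: 8.1% × €18010.00 = €1458.81
Total: €4882.87 + €1458.81 = €6341.68

€6341.68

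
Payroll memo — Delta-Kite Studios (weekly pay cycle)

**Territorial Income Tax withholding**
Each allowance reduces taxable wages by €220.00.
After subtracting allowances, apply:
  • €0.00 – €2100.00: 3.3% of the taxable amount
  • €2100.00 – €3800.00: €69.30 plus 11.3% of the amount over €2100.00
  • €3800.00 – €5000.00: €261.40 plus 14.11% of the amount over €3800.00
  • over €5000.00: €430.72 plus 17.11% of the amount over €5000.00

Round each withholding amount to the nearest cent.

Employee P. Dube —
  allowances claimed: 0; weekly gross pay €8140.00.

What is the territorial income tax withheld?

Territorial Income Tax: taxable = €8140.00
  €430.72 + 17.11% × (€8140.00 − €5000.00) = €430.72 + 17.11% × €3140.00 = €967.97

€967.97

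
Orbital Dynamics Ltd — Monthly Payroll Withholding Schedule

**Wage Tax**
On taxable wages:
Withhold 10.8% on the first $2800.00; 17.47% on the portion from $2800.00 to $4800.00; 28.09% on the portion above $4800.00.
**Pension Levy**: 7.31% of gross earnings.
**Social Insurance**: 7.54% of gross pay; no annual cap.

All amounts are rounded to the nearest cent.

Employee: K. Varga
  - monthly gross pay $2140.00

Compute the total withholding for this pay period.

Wage Tax: taxable = $2140.00
  10.8% × $2140.00 = $231.12
Pension Levy: 7.31% × $2140.00 = $156.43
Social Insurance: 7.54% × $2140.00 = $161.36
Total: $231.12 + $156.43 + $161.36 = $548.91

$548.91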